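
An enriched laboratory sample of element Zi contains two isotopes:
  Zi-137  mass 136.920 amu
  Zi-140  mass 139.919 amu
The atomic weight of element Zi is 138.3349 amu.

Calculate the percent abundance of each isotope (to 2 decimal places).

Zi-137: 52.82%, Zi-140: 47.18%

Writing the weighted mean with unknown fraction x of Zi-137:
136.920·x + 139.919·(1 − x) = 138.3349
(136.920 − 139.919)·x = 138.3349 − 139.919
x = -1.5841 / -2.999 = 0.52821 → 52.82% Zi-137, 47.18% Zi-140.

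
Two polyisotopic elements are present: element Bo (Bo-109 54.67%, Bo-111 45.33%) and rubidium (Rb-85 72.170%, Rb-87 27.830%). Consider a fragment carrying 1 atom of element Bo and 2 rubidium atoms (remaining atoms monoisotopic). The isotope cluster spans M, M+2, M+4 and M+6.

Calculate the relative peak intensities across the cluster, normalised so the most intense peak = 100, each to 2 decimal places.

Element Bo pattern (n=1): 0.5467 : 0.4533
Rubidium pattern (n=2): 0.52085089 : 0.40169822 : 0.07745089
Convolve the two distributions (both contribute in 2-u steps):
  M: 0.5467×0.52085089 = 0.284749
  M+2: 0.5467×0.40169822 + 0.4533×0.52085089 = 0.455710
  M+4: 0.5467×0.07745089 + 0.4533×0.40169822 = 0.224432
  M+6: 0.4533×0.07745089 = 0.035108
Scale to base peak (0.455710) = 100: 62.48 : 100.00 : 49.25 : 7.70

62.48 : 100.00 : 49.25 : 7.70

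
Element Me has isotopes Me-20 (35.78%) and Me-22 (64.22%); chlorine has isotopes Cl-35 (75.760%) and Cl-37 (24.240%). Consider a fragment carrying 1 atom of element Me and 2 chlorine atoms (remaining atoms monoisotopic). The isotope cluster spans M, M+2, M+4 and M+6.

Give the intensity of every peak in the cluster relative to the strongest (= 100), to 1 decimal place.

41.1 : 100.0 : 51.4 : 7.5

Element Me pattern (n=1): 0.3578 : 0.6422
Chlorine pattern (n=2): 0.57395776 : 0.36728448 : 0.05875776
Convolve the two distributions (both contribute in 2-u steps):
  M: 0.3578×0.57395776 = 0.205362
  M+2: 0.3578×0.36728448 + 0.6422×0.57395776 = 0.500010
  M+4: 0.3578×0.05875776 + 0.6422×0.36728448 = 0.256894
  M+6: 0.6422×0.05875776 = 0.037734
Scale to base peak (0.500010) = 100: 41.1 : 100.0 : 51.4 : 7.5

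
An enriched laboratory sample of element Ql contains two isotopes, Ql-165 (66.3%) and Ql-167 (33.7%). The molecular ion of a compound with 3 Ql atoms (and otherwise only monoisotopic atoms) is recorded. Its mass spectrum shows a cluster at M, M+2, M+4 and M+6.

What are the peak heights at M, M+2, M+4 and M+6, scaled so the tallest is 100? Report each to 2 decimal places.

65.58 : 100.00 : 50.83 : 8.61

The 3 Ql atoms are independent, so intensities follow the terms of (0.663 + 0.337)^3.
P(M) = 0.663^3 = 0.291434
P(M+2) = 3 × 0.663^2 × 0.337^1 = 0.444404
P(M+4) = 3 × 0.663^1 × 0.337^2 = 0.225889
P(M+6) = 0.337^3 = 0.038273
The M+2 peak is largest (0.444404); scaling to 100 gives 65.58 : 100.00 : 50.83 : 8.61.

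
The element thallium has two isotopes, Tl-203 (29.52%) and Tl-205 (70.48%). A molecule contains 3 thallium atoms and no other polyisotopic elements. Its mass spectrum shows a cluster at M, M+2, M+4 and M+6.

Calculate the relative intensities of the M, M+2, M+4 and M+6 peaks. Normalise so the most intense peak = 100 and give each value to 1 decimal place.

The 3 Tl atoms are independent, so intensities follow the terms of (0.2952 + 0.7048)^3.
P(M) = 0.2952^3 = 0.025725
P(M+2) = 3 × 0.2952^2 × 0.7048^1 = 0.184255
P(M+4) = 3 × 0.2952^1 × 0.7048^2 = 0.439916
P(M+6) = 0.7048^3 = 0.350104
The M+4 peak is largest (0.439916); scaling to 100 gives 5.8 : 41.9 : 100.0 : 79.6.

5.8 : 41.9 : 100.0 : 79.6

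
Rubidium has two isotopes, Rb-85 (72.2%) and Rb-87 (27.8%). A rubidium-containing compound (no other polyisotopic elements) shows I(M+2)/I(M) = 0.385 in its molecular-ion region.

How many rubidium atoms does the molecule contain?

For n independent Rb atoms, I(M+2)/I(M) = n · (abundance Rb-87) / (abundance Rb-85) = n · 0.278/0.722.
n = 0.385 × 0.722/0.278 = 1.00 ≈ 1

1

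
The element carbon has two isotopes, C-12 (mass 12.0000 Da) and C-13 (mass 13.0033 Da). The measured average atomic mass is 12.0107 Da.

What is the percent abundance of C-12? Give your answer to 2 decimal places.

98.93%

With x = fraction of C-12 (so C-13 is 1 − x):
12.0000·x + 13.0033·(1 − x) = 12.0107
(12.0000 − 13.0033)·x = 12.0107 − 13.0033
x = -0.9926 / -1.0033 = 0.98934 → 98.93% C-12, 1.07% C-13.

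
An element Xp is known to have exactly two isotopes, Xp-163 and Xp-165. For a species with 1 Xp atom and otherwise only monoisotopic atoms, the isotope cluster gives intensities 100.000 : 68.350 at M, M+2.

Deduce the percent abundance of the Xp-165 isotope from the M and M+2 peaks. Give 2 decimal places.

If p is the fraction of Xp that is Xp-163, then I(M+2)/I(M) = [C(1,1)·p^0·(1−p)] / p^1 = 1·(1−p)/p = 68.350/100.000 = 0.6835
(1−p)/p = 0.6835/1 = 0.6835  ⇒  p = 1/(1 + 0.6835) = 0.5940
Xp-163: 59.40%, Xp-165: 40.60%.

40.60%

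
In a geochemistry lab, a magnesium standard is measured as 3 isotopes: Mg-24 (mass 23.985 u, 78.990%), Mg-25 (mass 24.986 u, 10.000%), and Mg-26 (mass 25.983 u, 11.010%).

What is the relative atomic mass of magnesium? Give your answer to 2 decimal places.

Average mass = Σ (abundance × isotope mass) = 0.78990 × 23.985 + 0.10000 × 24.986 + 0.11010 × 25.983
= 18.9458 + 2.4986 + 2.8607 = 24.3051 u

24.31 u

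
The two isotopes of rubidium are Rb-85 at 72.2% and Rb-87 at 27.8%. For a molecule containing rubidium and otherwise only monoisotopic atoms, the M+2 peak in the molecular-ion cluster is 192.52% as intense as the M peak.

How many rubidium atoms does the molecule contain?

With n Rb atoms, P(M+2)/P(M) = C(n,1)·p^(n−1)q / p^n = n·q/p = n · 0.278/0.722.
n = 1.9252 × 0.722/0.278 = 5.00 ≈ 5

5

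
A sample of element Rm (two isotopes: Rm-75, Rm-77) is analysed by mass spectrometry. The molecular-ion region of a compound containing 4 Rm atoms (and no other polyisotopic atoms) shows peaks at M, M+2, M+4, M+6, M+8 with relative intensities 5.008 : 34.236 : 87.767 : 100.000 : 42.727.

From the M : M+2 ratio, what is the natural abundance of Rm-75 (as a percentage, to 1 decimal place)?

36.9%

If p is the fraction of Rm that is Rm-75, then I(M+2)/I(M) = [C(4,1)·p^3·(1−p)] / p^4 = 4·(1−p)/p = 34.236/5.008 = 6.8363
(1−p)/p = 6.8363/4 = 1.7091  ⇒  p = 1/(1 + 1.7091) = 0.3691
Rm-75: 36.9%, Rm-77: 63.1%.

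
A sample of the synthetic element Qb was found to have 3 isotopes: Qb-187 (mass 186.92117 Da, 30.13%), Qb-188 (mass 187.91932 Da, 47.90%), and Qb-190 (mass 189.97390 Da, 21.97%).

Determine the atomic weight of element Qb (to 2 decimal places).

Average mass = Σ (abundance × isotope mass) = 0.3013 × 186.92117 + 0.4790 × 187.91932 + 0.2197 × 189.97390
= 56.319349 + 90.013354 + 41.737266 = 188.069969 Da

188.07 Da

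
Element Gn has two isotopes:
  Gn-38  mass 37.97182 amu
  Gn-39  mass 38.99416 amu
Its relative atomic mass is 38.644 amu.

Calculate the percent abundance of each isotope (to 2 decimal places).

Gn-38: 34.25%, Gn-39: 65.75%

Writing the weighted mean with unknown fraction x of Gn-38:
37.97182·x + 38.99416·(1 − x) = 38.644
(37.97182 − 38.99416)·x = 38.644 − 38.99416
x = -0.35016 / -1.02234 = 0.34251 → 34.25% Gn-38, 65.75% Gn-39.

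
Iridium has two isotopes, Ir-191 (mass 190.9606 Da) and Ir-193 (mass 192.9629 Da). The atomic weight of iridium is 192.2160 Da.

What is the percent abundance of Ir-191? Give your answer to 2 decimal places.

Writing the weighted mean with unknown fraction x of Ir-191:
190.9606·x + 192.9629·(1 − x) = 192.2160
(190.9606 − 192.9629)·x = 192.2160 − 192.9629
x = -0.7469 / -2.0023 = 0.37302 → 37.30% Ir-191, 62.70% Ir-193.

37.30%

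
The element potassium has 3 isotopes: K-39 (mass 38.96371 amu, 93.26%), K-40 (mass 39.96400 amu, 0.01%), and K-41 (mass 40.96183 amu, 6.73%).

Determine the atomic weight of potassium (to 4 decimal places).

39.0983 amu

Weight each isotope mass by its fractional abundance: 0.9326 × 38.96371 + 0.0001 × 39.96400 + 0.0673 × 40.96183
= 36.337556 + 0.003996 + 2.756731 = 39.098283 amu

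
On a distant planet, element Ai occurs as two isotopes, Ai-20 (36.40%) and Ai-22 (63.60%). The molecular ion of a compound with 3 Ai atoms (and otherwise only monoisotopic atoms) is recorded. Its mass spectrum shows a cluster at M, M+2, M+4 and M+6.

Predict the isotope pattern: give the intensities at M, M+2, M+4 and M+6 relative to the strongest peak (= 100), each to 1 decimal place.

10.9 : 57.2 : 100.0 : 58.2

Each Ai atom is independently Ai-20 (p = 0.3640) or Ai-22 (q = 0.6360); the cluster is the binomial expansion (p + q)^3.
P(M) = 0.3640^3 = 0.048229
P(M+2) = 3 × 0.3640^2 × 0.6360^1 = 0.252802
P(M+4) = 3 × 0.3640^1 × 0.6360^2 = 0.441710
P(M+6) = 0.6360^3 = 0.257259
The M+4 peak is largest (0.441710); scaling to 100 gives 10.9 : 57.2 : 100.0 : 58.2.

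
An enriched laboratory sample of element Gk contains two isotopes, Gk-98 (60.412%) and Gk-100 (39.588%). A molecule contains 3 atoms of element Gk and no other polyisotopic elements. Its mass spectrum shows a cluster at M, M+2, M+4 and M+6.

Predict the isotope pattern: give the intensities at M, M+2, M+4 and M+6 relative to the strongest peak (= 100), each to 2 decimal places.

50.87 : 100.00 : 65.53 : 14.31

The 3 Gk atoms are independent, so intensities follow the terms of (0.60412 + 0.39588)^3.
P(M) = 0.60412^3 = 0.220480
P(M+2) = 3 × 0.60412^2 × 0.39588^1 = 0.433442
P(M+4) = 3 × 0.60412^1 × 0.39588^2 = 0.284035
P(M+6) = 0.39588^3 = 0.062043
The M+2 peak is largest (0.433442); scaling to 100 gives 50.87 : 100.00 : 65.53 : 14.31.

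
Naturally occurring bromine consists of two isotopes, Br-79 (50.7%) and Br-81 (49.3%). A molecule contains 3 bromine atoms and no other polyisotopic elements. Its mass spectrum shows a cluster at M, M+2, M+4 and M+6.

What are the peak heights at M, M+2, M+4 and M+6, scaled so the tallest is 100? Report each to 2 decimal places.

34.28 : 100.00 : 97.24 : 31.52

The 3 Br atoms are independent, so intensities follow the terms of (0.507 + 0.493)^3.
P(M) = 0.507^3 = 0.130324
P(M+2) = 3 × 0.507^2 × 0.493^1 = 0.380175
P(M+4) = 3 × 0.507^1 × 0.493^2 = 0.369678
P(M+6) = 0.493^3 = 0.119823
The M+2 peak is largest (0.380175); scaling to 100 gives 34.28 : 100.00 : 97.24 : 31.52.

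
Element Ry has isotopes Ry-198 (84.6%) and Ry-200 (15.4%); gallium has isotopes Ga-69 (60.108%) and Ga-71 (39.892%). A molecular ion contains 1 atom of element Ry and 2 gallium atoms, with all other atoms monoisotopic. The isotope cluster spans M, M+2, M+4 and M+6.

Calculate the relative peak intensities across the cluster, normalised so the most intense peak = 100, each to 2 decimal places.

Element Ry pattern (n=1): 0.8460 : 0.1540
Gallium pattern (n=2): 0.36129717 : 0.47956567 : 0.15913717
Convolve the two distributions (both contribute in 2-u steps):
  M: 0.8460×0.36129717 = 0.305657
  M+2: 0.8460×0.47956567 + 0.1540×0.36129717 = 0.461352
  M+4: 0.8460×0.15913717 + 0.1540×0.47956567 = 0.208483
  M+6: 0.1540×0.15913717 = 0.024507
Scale to base peak (0.461352) = 100: 66.25 : 100.00 : 45.19 : 5.31

66.25 : 100.00 : 45.19 : 5.31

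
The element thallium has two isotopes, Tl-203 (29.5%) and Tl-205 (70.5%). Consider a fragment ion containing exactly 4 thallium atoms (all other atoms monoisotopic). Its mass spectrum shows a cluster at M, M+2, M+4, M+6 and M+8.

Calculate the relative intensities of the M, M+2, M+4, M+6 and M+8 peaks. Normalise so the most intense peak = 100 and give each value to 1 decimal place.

Each Tl atom is independently Tl-203 (p = 0.295) or Tl-205 (q = 0.705); the cluster is the binomial expansion (p + q)^4.
P(M) = 0.295^4 = 0.007573
P(M+2) = 4 × 0.295^3 × 0.705^1 = 0.072396
P(M+4) = 6 × 0.295^2 × 0.705^2 = 0.259522
P(M+6) = 4 × 0.295^1 × 0.705^3 = 0.413475
P(M+8) = 0.705^4 = 0.247034
The M+6 peak is largest (0.413475); scaling to 100 gives 1.8 : 17.5 : 62.8 : 100.0 : 59.7.

1.8 : 17.5 : 62.8 : 100.0 : 59.7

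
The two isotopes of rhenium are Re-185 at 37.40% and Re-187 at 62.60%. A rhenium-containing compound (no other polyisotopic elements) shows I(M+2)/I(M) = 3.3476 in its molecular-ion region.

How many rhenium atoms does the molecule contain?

2

For n independent Re atoms, I(M+2)/I(M) = n · (abundance Re-187) / (abundance Re-185) = n · 0.6260/0.3740.
n = 3.3476 × 0.3740/0.6260 = 2.00 ≈ 2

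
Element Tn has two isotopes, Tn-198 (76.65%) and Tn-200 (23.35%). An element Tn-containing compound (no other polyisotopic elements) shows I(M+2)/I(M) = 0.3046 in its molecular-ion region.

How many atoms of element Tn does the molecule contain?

1

The M+2/M ratio from n Tn atoms is n · q/p = n · 0.2335/0.7665.
n = 0.3046 × 0.7665/0.2335 = 1.00 ≈ 1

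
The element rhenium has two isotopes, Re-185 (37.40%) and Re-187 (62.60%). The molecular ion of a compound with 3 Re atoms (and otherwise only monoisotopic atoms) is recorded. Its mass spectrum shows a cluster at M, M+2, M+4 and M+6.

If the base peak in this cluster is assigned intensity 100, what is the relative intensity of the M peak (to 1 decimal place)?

11.9

Term probabilities: M 0.0523, M+2 0.2627, M+4 0.4397, M+6 0.2453. Base peak = M+4.
P(M+4) = C(3,2) × 0.3740^1 × 0.6260^2 = 3 × 0.3740 × 0.391876 = 0.439685 (base)
P(M) = C(3,0) × 0.3740^3 × 0.6260^0 = 1 × 0.05231362 × 1.0000 = 0.052314
Relative intensity = 0.052314 / 0.439685 × 100 = 11.9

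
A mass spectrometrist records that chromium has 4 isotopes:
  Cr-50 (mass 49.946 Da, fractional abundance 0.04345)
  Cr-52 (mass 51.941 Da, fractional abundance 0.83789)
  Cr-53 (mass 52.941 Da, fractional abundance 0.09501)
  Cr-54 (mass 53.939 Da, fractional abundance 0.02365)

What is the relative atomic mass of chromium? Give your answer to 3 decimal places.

The abundance-weighted mean is 0.04345 × 49.946 + 0.83789 × 51.941 + 0.09501 × 52.941 + 0.02365 × 53.939
= 2.1702 + 43.5208 + 5.0299 + 1.2757 = 51.9966 Da

51.997 Da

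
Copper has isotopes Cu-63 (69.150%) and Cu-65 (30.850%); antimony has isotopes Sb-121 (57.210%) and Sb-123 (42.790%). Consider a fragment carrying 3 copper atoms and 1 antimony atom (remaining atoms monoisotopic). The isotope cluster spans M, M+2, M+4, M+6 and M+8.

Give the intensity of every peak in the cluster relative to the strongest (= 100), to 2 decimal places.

Copper pattern (n=3): 0.33065611 : 0.44254842 : 0.19743483 : 0.02936064
Antimony pattern (n=1): 0.5721 : 0.4279
Convolve the two distributions (both contribute in 2-u steps):
  M: 0.33065611×0.5721 = 0.189168
  M+2: 0.33065611×0.4279 + 0.44254842×0.5721 = 0.394670
  M+4: 0.44254842×0.4279 + 0.19743483×0.5721 = 0.302319
  M+6: 0.19743483×0.4279 + 0.02936064×0.5721 = 0.101280
  M+8: 0.02936064×0.4279 = 0.012563
Scale to base peak (0.394670) = 100: 47.93 : 100.00 : 76.60 : 25.66 : 3.18

47.93 : 100.00 : 76.60 : 25.66 : 3.18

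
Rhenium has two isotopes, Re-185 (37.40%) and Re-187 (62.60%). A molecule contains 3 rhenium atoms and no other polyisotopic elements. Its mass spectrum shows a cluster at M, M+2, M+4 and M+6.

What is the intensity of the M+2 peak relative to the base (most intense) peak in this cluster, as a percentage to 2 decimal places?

Binomial terms of (0.3740 + 0.6260)^3: M 0.0523, M+2 0.2627, M+4 0.4397, M+6 0.2453 → M+4 is the base peak.
P(M+4) = C(3,2) × 0.3740^1 × 0.6260^2 = 3 × 0.3740 × 0.391876 = 0.439685 (base)
P(M+2) = C(3,1) × 0.3740^2 × 0.6260^1 = 3 × 0.139876 × 0.6260 = 0.262687
Relative intensity = 0.262687 / 0.439685 × 100 = 59.74

59.74%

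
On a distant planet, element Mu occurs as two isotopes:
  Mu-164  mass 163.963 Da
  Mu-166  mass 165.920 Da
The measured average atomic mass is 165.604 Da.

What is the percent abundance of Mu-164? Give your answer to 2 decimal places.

Let x be the fractional abundance of Mu-164; then Mu-166 has abundance 1 − x.
163.963·x + 165.920·(1 − x) = 165.604
(163.963 − 165.920)·x = 165.604 − 165.920
x = -0.316 / -1.957 = 0.16147 → 16.15% Mu-164, 83.85% Mu-166.

16.15%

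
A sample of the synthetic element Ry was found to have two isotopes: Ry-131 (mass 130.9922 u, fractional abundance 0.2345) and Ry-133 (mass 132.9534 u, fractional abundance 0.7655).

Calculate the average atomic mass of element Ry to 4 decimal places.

Average mass = Σ (abundance × isotope mass) = 0.2345 × 130.9922 + 0.7655 × 132.9534
= 30.71767 + 101.77583 = 132.49350 u

132.4935 u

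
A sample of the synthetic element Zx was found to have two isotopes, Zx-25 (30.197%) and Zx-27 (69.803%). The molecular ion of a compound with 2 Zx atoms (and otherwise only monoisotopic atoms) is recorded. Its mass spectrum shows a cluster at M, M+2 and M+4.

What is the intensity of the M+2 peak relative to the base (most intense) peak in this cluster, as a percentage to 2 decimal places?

Binomial terms of (0.30197 + 0.69803)^2: M 0.0912, M+2 0.4216, M+4 0.4872 → M+4 is the base peak.
P(M+4) = C(2,2) × 0.30197^0 × 0.69803^2 = 1 × 1.0000 × 0.48724588 = 0.487246 (base)
P(M+2) = C(2,1) × 0.30197^1 × 0.69803^1 = 2 × 0.30197 × 0.69803 = 0.421568
Relative intensity = 0.421568 / 0.487246 × 100 = 86.52

86.52%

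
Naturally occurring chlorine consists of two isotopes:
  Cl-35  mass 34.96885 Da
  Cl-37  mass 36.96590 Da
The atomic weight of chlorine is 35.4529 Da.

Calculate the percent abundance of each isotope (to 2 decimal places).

Writing the weighted mean with unknown fraction x of Cl-35:
34.96885·x + 36.96590·(1 − x) = 35.4529
(34.96885 − 36.96590)·x = 35.4529 − 36.96590
x = -1.51300 / -1.99705 = 0.75762 → 75.76% Cl-35, 24.24% Cl-37.

Cl-35: 75.76%, Cl-37: 24.24%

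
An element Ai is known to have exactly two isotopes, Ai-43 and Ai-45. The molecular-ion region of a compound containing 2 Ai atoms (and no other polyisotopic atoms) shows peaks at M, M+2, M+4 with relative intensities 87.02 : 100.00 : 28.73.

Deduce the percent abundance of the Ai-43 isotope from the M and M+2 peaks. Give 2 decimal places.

63.51%

Write p for the Ai-43 fraction. I(M+2)/I(M) = [C(2,1)·p^1·(1−p)] / p^2 = 2·(1−p)/p = 100.00/87.02 = 1.1492
(1−p)/p = 1.1492/2 = 0.5746  ⇒  p = 1/(1 + 0.5746) = 0.6351
Ai-43: 63.51%, Ai-45: 36.49%.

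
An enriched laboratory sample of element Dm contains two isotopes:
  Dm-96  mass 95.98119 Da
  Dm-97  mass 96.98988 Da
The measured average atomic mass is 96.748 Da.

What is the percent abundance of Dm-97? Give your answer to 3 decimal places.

Writing the weighted mean with unknown fraction x of Dm-96:
95.98119·x + 96.98988·(1 − x) = 96.748
(95.98119 − 96.98988)·x = 96.748 − 96.98988
x = -0.24188 / -1.00869 = 0.23980 → 23.980% Dm-96, 76.020% Dm-97.

76.020%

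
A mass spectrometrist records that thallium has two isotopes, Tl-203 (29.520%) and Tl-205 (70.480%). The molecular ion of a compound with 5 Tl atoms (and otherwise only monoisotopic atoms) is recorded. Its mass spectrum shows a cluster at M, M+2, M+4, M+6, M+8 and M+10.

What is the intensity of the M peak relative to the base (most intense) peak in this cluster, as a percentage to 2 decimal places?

0.62%

(0.29520 + 0.70480)^5 gives M 0.0022, M+2 0.0268, M+4 0.1278, M+6 0.3051, M+8 0.3642, M+10 0.1739; the largest is M+8.
P(M+8) = C(5,4) × 0.29520^1 × 0.70480^4 = 5 × 0.2952 × 0.24675365 = 0.364208 (base)
P(M) = C(5,0) × 0.29520^5 × 0.70480^0 = 1 × 0.00224172 × 1.0000 = 0.002242
Relative intensity = 0.002242 / 0.364208 × 100 = 0.62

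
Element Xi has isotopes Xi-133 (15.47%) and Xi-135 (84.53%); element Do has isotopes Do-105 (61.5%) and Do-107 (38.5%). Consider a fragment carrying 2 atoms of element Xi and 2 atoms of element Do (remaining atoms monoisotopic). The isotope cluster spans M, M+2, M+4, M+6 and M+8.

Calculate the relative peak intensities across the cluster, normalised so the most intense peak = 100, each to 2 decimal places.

2.28 : 27.73 : 100.00 : 94.84 : 26.63

Element Xi pattern (n=2): 0.02393209 : 0.26153582 : 0.71453209
Element Do pattern (n=2): 0.378225 : 0.47355 : 0.148225
Convolve the two distributions (both contribute in 2-u steps):
  M: 0.02393209×0.378225 = 0.009052
  M+2: 0.02393209×0.47355 + 0.26153582×0.378225 = 0.110252
  M+4: 0.02393209×0.148225 + 0.26153582×0.47355 + 0.71453209×0.378225 = 0.397652
  M+6: 0.26153582×0.148225 + 0.71453209×0.47355 = 0.377133
  M+8: 0.71453209×0.148225 = 0.105912
Scale to base peak (0.397652) = 100: 2.28 : 27.73 : 100.00 : 94.84 : 26.63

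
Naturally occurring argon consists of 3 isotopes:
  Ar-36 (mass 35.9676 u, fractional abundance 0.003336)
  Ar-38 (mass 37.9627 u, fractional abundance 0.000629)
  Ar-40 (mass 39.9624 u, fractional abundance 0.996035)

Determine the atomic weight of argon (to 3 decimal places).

39.948 u

Weight each isotope mass by its fractional abundance: 0.003336 × 35.9676 + 0.000629 × 37.9627 + 0.996035 × 39.9624
= 0.11999 + 0.02388 + 39.80395 = 39.94782 u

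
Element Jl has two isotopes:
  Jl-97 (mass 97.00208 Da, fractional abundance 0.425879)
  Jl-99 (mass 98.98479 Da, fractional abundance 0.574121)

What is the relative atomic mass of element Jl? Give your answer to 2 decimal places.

98.14 Da

Weight each isotope mass by its fractional abundance: 0.425879 × 97.00208 + 0.574121 × 98.98479
= 41.311149 + 56.829247 = 98.140396 Da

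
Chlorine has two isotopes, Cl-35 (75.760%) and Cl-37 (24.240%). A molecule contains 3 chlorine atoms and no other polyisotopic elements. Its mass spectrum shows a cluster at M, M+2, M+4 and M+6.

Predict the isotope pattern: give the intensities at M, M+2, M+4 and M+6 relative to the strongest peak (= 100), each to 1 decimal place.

Each Cl atom is independently Cl-35 (p = 0.75760) or Cl-37 (q = 0.24240); the cluster is the binomial expansion (p + q)^3.
P(M) = 0.75760^3 = 0.434830
P(M+2) = 3 × 0.75760^2 × 0.24240^1 = 0.417382
P(M+4) = 3 × 0.75760^1 × 0.24240^2 = 0.133545
P(M+6) = 0.24240^3 = 0.014243
The M peak is largest (0.434830); scaling to 100 gives 100.0 : 96.0 : 30.7 : 3.3.

100.0 : 96.0 : 30.7 : 3.3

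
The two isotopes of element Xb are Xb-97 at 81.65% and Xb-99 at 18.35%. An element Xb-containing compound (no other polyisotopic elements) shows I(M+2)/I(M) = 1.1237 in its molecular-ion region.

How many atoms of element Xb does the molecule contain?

With n Xb atoms, P(M+2)/P(M) = C(n,1)·p^(n−1)q / p^n = n·q/p = n · 0.1835/0.8165.
n = 1.1237 × 0.8165/0.1835 = 5.00 ≈ 5

5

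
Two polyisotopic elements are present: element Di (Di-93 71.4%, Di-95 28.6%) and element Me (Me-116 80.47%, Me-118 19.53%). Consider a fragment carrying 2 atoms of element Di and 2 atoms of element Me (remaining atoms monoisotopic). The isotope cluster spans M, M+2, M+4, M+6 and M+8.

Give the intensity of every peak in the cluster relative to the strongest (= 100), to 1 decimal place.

77.7 : 100.0 : 47.3 : 9.7 : 0.7

Element Di pattern (n=2): 0.509796 : 0.408408 : 0.081796
Element Me pattern (n=2): 0.64754209 : 0.31431582 : 0.03814209
Convolve the two distributions (both contribute in 2-u steps):
  M: 0.509796×0.64754209 = 0.330114
  M+2: 0.509796×0.31431582 + 0.408408×0.64754209 = 0.424698
  M+4: 0.509796×0.03814209 + 0.408408×0.31431582 + 0.081796×0.64754209 = 0.200780
  M+6: 0.408408×0.03814209 + 0.081796×0.31431582 = 0.041287
  M+8: 0.081796×0.03814209 = 0.003120
Scale to base peak (0.424698) = 100: 77.7 : 100.0 : 47.3 : 9.7 : 0.7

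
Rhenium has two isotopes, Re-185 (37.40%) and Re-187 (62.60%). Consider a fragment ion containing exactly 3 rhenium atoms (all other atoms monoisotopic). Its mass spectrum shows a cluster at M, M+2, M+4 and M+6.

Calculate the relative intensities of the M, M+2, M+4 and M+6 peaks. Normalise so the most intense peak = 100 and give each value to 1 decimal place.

The 3 Re atoms are independent, so intensities follow the terms of (0.3740 + 0.6260)^3.
P(M) = 0.3740^3 = 0.052314
P(M+2) = 3 × 0.3740^2 × 0.6260^1 = 0.262687
P(M+4) = 3 × 0.3740^1 × 0.6260^2 = 0.439685
P(M+6) = 0.6260^3 = 0.245314
The M+4 peak is largest (0.439685); scaling to 100 gives 11.9 : 59.7 : 100.0 : 55.8.

11.9 : 59.7 : 100.0 : 55.8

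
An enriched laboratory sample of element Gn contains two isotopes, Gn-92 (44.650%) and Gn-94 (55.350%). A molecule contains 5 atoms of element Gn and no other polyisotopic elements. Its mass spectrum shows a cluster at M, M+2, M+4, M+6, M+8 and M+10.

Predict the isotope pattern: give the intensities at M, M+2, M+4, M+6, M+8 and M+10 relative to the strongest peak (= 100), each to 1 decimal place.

5.2 : 32.5 : 80.7 : 100.0 : 62.0 : 15.4

Expanding (0.44650 + 0.55350)^5:
P(M) = 0.44650^5 = 0.017746
P(M+2) = 5 × 0.44650^4 × 0.55350^1 = 0.109995
P(M+4) = 10 × 0.44650^3 × 0.55350^2 = 0.272709
P(M+6) = 10 × 0.44650^2 × 0.55350^3 = 0.338062
P(M+8) = 5 × 0.44650^1 × 0.55350^4 = 0.209538
P(M+10) = 0.55350^5 = 0.051950
The M+6 peak is largest (0.338062); scaling to 100 gives 5.2 : 32.5 : 80.7 : 100.0 : 62.0 : 15.4.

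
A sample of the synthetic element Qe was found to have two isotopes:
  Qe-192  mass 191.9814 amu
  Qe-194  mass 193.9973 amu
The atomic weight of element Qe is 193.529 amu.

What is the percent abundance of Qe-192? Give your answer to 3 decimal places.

23.230%

With x = fraction of Qe-192 (so Qe-194 is 1 − x):
191.9814·x + 193.9973·(1 − x) = 193.529
(191.9814 − 193.9973)·x = 193.529 − 193.9973
x = -0.4683 / -2.0159 = 0.23230 → 23.230% Qe-192, 76.770% Qe-194.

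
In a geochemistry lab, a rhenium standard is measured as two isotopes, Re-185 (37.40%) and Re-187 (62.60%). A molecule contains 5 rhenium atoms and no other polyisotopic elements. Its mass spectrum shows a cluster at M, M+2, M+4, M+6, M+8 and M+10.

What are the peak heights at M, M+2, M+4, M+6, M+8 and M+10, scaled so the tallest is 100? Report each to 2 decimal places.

Expanding (0.3740 + 0.6260)^5:
P(M) = 0.3740^5 = 0.007317
P(M+2) = 5 × 0.3740^4 × 0.6260^1 = 0.061239
P(M+4) = 10 × 0.3740^3 × 0.6260^2 = 0.205005
P(M+6) = 10 × 0.3740^2 × 0.6260^3 = 0.343136
P(M+8) = 5 × 0.3740^1 × 0.6260^4 = 0.287170
P(M+10) = 0.6260^5 = 0.096133
The M+6 peak is largest (0.343136); scaling to 100 gives 2.13 : 17.85 : 59.74 : 100.00 : 83.69 : 28.02.

2.13 : 17.85 : 59.74 : 100.00 : 83.69 : 28.02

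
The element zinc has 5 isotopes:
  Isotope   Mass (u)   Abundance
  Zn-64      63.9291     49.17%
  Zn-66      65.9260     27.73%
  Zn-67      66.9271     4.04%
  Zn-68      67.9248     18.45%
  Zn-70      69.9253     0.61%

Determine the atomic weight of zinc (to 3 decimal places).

65.378 u

Average mass = Σ (abundance × isotope mass) = 0.4917 × 63.9291 + 0.2773 × 65.9260 + 0.0404 × 66.9271 + 0.1845 × 67.9248 + 0.0061 × 69.9253
= 31.43394 + 18.28128 + 2.70385 + 12.53213 + 0.42654 = 65.37774 u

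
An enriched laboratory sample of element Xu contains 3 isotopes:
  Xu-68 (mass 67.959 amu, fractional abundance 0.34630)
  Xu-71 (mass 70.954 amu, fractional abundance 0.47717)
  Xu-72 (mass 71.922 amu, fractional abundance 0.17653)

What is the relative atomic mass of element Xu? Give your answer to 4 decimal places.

The abundance-weighted mean is 0.34630 × 67.959 + 0.47717 × 70.954 + 0.17653 × 71.922
= 23.53420 + 33.85712 + 12.69639 = 70.08771 amu

70.0877 amu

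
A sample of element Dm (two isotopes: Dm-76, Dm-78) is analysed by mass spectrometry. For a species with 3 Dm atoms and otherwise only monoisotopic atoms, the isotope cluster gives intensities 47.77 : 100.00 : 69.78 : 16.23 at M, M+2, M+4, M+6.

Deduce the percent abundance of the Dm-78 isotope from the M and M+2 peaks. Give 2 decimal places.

If p is the fraction of Dm that is Dm-76, then I(M+2)/I(M) = [C(3,1)·p^2·(1−p)] / p^3 = 3·(1−p)/p = 100.00/47.77 = 2.0934
(1−p)/p = 2.0934/3 = 0.6978  ⇒  p = 1/(1 + 0.6978) = 0.5890
Dm-76: 58.90%, Dm-78: 41.10%.

41.10%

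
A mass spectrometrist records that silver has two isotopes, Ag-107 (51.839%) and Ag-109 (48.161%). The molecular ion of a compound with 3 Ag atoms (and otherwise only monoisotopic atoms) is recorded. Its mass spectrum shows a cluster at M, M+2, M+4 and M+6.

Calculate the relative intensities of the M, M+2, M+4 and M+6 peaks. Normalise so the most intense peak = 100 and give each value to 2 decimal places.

35.88 : 100.00 : 92.90 : 28.77

Each Ag atom is independently Ag-107 (p = 0.51839) or Ag-109 (q = 0.48161); the cluster is the binomial expansion (p + q)^3.
P(M) = 0.51839^3 = 0.139306
P(M+2) = 3 × 0.51839^2 × 0.48161^1 = 0.388267
P(M+4) = 3 × 0.51839^1 × 0.48161^2 = 0.360719
P(M+6) = 0.48161^3 = 0.111709
The M+2 peak is largest (0.388267); scaling to 100 gives 35.88 : 100.00 : 92.90 : 28.77.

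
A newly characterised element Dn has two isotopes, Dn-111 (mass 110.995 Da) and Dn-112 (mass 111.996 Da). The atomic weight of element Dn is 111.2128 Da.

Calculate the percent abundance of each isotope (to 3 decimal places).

Dn-111: 78.242%, Dn-112: 21.758%

Let x be the fractional abundance of Dn-111; then Dn-112 has abundance 1 − x.
110.995·x + 111.996·(1 − x) = 111.2128
(110.995 − 111.996)·x = 111.2128 − 111.996
x = -0.7832 / -1.001 = 0.78242 → 78.242% Dn-111, 21.758% Dn-112.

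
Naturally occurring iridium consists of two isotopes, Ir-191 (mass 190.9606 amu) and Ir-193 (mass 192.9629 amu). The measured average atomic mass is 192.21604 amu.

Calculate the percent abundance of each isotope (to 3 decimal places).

With x = fraction of Ir-191 (so Ir-193 is 1 − x):
190.9606·x + 192.9629·(1 − x) = 192.21604
(190.9606 − 192.9629)·x = 192.21604 − 192.9629
x = -0.74686 / -2.0023 = 0.37300 → 37.300% Ir-191, 62.700% Ir-193.

Ir-191: 37.300%, Ir-193: 62.700%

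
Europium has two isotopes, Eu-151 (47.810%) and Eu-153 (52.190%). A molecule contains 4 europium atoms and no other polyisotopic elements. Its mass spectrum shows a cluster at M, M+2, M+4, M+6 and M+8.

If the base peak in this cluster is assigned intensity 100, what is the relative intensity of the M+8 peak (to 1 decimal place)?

19.9

Binomial terms of (0.47810 + 0.52190)^4: M 0.0522, M+2 0.2281, M+4 0.3736, M+6 0.2719, M+8 0.0742 → M+4 is the base peak.
P(M+4) = C(4,2) × 0.47810^2 × 0.52190^2 = 6 × 0.22857961 × 0.27237961 = 0.373563 (base)
P(M+8) = C(4,4) × 0.47810^0 × 0.52190^4 = 1 × 1.0000 × 0.07419065 = 0.074191
Relative intensity = 0.074191 / 0.373563 × 100 = 19.9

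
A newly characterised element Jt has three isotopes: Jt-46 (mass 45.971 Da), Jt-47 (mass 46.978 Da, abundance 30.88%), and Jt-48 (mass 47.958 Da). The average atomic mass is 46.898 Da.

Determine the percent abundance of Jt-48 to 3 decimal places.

The remaining 69.12% is split between Jt-46 (fraction x) and Jt-48 (fraction 0.6912 − x).
Substituting: 45.971x + 47.958(0.6912 − x) = 32.3911936
(45.971 − 47.958)x = -0.757376  ⇒  x = 0.38117, y = 0.31003
Jt-46: 38.117%, Jt-48: 31.003%.

31.003%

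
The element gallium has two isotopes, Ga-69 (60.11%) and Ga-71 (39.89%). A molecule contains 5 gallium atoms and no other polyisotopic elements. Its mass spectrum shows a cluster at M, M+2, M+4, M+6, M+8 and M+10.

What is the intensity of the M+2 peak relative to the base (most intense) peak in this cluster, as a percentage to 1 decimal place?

(0.6011 + 0.3989)^5 gives M 0.0785, M+2 0.2604, M+4 0.3456, M+6 0.2293, M+8 0.0761, M+10 0.0101; the largest is M+4.
P(M+4) = C(5,2) × 0.6011^3 × 0.3989^2 = 10 × 0.21719018 × 0.15912121 = 0.345596 (base)
P(M+2) = C(5,1) × 0.6011^4 × 0.3989^1 = 5 × 0.13055302 × 0.3989 = 0.260388
Relative intensity = 0.260388 / 0.345596 × 100 = 75.3

75.3%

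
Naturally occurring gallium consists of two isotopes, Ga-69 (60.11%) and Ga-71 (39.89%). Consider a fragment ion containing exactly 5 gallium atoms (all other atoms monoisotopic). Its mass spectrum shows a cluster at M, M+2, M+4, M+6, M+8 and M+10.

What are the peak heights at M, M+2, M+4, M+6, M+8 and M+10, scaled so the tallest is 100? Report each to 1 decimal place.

Each Ga atom is independently Ga-69 (p = 0.6011) or Ga-71 (q = 0.3989); the cluster is the binomial expansion (p + q)^5.
P(M) = 0.6011^5 = 0.078475
P(M+2) = 5 × 0.6011^4 × 0.3989^1 = 0.260388
P(M+4) = 10 × 0.6011^3 × 0.3989^2 = 0.345596
P(M+6) = 10 × 0.6011^2 × 0.3989^3 = 0.229343
P(M+8) = 5 × 0.6011^1 × 0.3989^4 = 0.076098
P(M+10) = 0.3989^5 = 0.010100
The M+4 peak is largest (0.345596); scaling to 100 gives 22.7 : 75.3 : 100.0 : 66.4 : 22.0 : 2.9.

22.7 : 75.3 : 100.0 : 66.4 : 22.0 : 2.9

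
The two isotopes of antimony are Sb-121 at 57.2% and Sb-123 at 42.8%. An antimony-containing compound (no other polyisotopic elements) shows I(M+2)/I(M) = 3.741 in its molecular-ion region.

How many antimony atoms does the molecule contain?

The M+2/M ratio from n Sb atoms is n · q/p = n · 0.428/0.572.
n = 3.741 × 0.572/0.428 = 5.00 ≈ 5

5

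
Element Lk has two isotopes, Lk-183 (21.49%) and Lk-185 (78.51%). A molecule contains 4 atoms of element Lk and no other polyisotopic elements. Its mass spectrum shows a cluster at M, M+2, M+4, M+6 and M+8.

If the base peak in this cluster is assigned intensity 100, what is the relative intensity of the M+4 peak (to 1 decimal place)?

41.1

Term probabilities: M 0.0021, M+2 0.0312, M+4 0.1708, M+6 0.4160, M+8 0.3799. Base peak = M+6.
P(M+6) = C(4,3) × 0.2149^1 × 0.7851^3 = 4 × 0.2149 × 0.48392152 = 0.415979 (base)
P(M+4) = C(4,2) × 0.2149^2 × 0.7851^2 = 6 × 0.04618201 × 0.61638201 = 0.170795
Relative intensity = 0.170795 / 0.415979 × 100 = 41.1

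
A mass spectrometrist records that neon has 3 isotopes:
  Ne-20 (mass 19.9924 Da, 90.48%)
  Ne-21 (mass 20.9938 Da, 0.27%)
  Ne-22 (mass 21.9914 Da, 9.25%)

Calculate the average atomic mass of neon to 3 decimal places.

Ar = Σ fᵢ·mᵢ = 0.9048 × 19.9924 + 0.0027 × 20.9938 + 0.0925 × 21.9914
= 18.08912 + 0.05668 + 2.03420 = 20.18000 Da

20.180 Da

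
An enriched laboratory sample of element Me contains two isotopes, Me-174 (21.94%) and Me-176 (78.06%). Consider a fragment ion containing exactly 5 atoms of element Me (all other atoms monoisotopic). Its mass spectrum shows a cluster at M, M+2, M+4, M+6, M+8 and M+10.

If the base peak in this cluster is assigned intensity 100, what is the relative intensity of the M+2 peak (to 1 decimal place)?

2.2

Term probabilities: M 0.0005, M+2 0.0090, M+4 0.0644, M+6 0.2290, M+8 0.4073, M+10 0.2898. Base peak = M+8.
P(M+8) = C(5,4) × 0.2194^1 × 0.7806^4 = 5 × 0.2194 × 0.3712908 = 0.407306 (base)
P(M+2) = C(5,1) × 0.2194^4 × 0.7806^1 = 5 × 0.00231711 × 0.7806 = 0.009044
Relative intensity = 0.009044 / 0.407306 × 100 = 2.2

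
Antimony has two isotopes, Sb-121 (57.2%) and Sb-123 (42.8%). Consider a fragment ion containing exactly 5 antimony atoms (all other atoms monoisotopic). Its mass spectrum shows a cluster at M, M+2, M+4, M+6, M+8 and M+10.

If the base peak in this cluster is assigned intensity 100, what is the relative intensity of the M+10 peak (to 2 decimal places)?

4.19

Term probabilities: M 0.0612, M+2 0.2291, M+4 0.3428, M+6 0.2565, M+8 0.0960, M+10 0.0144. Base peak = M+4.
P(M+4) = C(5,2) × 0.572^3 × 0.428^2 = 10 × 0.18714925 × 0.183184 = 0.342827 (base)
P(M+10) = C(5,5) × 0.572^0 × 0.428^5 = 1 × 1.0000 × 0.01436213 = 0.014362
Relative intensity = 0.014362 / 0.342827 × 100 = 4.19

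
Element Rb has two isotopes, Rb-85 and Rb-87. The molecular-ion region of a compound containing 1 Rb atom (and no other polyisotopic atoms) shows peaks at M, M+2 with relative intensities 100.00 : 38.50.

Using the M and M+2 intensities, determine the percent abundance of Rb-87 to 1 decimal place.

27.8%

Write p for the Rb-85 fraction. I(M+2)/I(M) = [C(1,1)·p^0·(1−p)] / p^1 = 1·(1−p)/p = 38.50/100.00 = 0.3850
(1−p)/p = 0.3850/1 = 0.3850  ⇒  p = 1/(1 + 0.3850) = 0.7220
Rb-85: 72.2%, Rb-87: 27.8%.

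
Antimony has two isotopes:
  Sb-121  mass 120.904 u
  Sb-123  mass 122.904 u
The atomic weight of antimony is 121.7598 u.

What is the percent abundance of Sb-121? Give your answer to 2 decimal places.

57.21%

Writing the weighted mean with unknown fraction x of Sb-121:
120.904·x + 122.904·(1 − x) = 121.7598
(120.904 − 122.904)·x = 121.7598 − 122.904
x = -1.1442 / -2.000 = 0.57210 → 57.21% Sb-121, 42.79% Sb-123.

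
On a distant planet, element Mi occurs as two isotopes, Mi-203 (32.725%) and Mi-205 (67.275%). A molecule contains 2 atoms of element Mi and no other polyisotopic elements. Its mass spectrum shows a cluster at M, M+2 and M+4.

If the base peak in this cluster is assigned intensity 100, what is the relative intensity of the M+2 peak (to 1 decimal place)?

97.3

Term probabilities: M 0.1071, M+2 0.4403, M+4 0.4526. Base peak = M+4.
P(M+4) = C(2,2) × 0.32725^0 × 0.67275^2 = 1 × 1.0000 × 0.45259256 = 0.452593 (base)
P(M+2) = C(2,1) × 0.32725^1 × 0.67275^1 = 2 × 0.32725 × 0.67275 = 0.440315
Relative intensity = 0.440315 / 0.452593 × 100 = 97.3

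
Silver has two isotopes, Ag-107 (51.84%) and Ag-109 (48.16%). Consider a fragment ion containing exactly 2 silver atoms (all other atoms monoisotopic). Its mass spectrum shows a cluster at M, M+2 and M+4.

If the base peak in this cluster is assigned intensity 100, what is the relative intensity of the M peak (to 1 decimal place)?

53.8

(0.5184 + 0.4816)^2 gives M 0.2687, M+2 0.4993, M+4 0.2319; the largest is M+2.
P(M+2) = C(2,1) × 0.5184^1 × 0.4816^1 = 2 × 0.5184 × 0.4816 = 0.499323 (base)
P(M) = C(2,0) × 0.5184^2 × 0.4816^0 = 1 × 0.26873856 × 1.0000 = 0.268739
Relative intensity = 0.268739 / 0.499323 × 100 = 53.8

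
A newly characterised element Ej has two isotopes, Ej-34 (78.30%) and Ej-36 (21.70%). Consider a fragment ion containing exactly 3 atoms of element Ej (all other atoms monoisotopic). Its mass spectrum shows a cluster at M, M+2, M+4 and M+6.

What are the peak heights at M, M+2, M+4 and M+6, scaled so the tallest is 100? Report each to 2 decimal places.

The 3 Ej atoms are independent, so intensities follow the terms of (0.7830 + 0.2170)^3.
P(M) = 0.7830^3 = 0.480049
P(M+2) = 3 × 0.7830^2 × 0.2170^1 = 0.399121
P(M+4) = 3 × 0.7830^1 × 0.2170^2 = 0.110612
P(M+6) = 0.2170^3 = 0.010218
The M peak is largest (0.480049); scaling to 100 gives 100.00 : 83.14 : 23.04 : 2.13.

100.00 : 83.14 : 23.04 : 2.13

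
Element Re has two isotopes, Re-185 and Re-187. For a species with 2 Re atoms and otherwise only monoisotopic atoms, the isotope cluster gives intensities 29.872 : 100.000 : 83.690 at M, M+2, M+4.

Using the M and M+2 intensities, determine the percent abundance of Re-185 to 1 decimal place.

37.4%

Write p for the Re-185 fraction. I(M+2)/I(M) = [C(2,1)·p^1·(1−p)] / p^2 = 2·(1−p)/p = 100.000/29.872 = 3.3476
(1−p)/p = 3.3476/2 = 1.6738  ⇒  p = 1/(1 + 1.6738) = 0.3740
Re-185: 37.4%, Re-187: 62.6%.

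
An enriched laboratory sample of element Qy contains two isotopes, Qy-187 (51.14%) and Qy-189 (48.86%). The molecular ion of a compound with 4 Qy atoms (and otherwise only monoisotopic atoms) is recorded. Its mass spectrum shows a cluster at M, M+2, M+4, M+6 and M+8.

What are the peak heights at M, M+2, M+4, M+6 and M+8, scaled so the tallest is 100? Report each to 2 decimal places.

18.26 : 69.78 : 100.00 : 63.69 : 15.21

Expanding (0.5114 + 0.4886)^4:
P(M) = 0.5114^4 = 0.068398
P(M+2) = 4 × 0.5114^3 × 0.4886^1 = 0.261394
P(M+4) = 6 × 0.5114^2 × 0.4886^2 = 0.374610
P(M+6) = 4 × 0.5114^1 × 0.4886^3 = 0.238606
P(M+8) = 0.4886^4 = 0.056992
The M+4 peak is largest (0.374610); scaling to 100 gives 18.26 : 69.78 : 100.00 : 63.69 : 15.21.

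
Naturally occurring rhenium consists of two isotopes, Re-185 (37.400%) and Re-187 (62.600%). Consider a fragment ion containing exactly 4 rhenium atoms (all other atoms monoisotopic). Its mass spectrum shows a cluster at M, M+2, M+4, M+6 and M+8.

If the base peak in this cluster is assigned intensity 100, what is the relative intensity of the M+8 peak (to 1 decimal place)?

41.8

Binomial terms of (0.37400 + 0.62600)^4: M 0.0196, M+2 0.1310, M+4 0.3289, M+6 0.3670, M+8 0.1536 → M+6 is the base peak.
P(M+6) = C(4,3) × 0.37400^1 × 0.62600^3 = 4 × 0.3740 × 0.24531438 = 0.366990 (base)
P(M+8) = C(4,4) × 0.37400^0 × 0.62600^4 = 1 × 1.0000 × 0.1535668 = 0.153567
Relative intensity = 0.153567 / 0.366990 × 100 = 41.8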